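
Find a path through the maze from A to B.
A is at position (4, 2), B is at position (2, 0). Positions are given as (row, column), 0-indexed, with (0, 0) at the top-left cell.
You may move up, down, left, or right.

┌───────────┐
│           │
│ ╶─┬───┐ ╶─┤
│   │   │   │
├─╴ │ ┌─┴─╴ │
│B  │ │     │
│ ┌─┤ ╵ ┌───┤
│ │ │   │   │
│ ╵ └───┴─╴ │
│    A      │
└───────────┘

Finding the shortest path from (4, 2) to (2, 0):
Path length: 4 steps
Directions: left → left → up → up

Solution:

┌───────────┐
│           │
│ ╶─┬───┐ ╶─┤
│   │   │   │
├─╴ │ ┌─┴─╴ │
│B  │ │     │
│ ┌─┤ ╵ ┌───┤
│↑│ │   │   │
│ ╵ └───┴─╴ │
│↑ ← A      │
└───────────┘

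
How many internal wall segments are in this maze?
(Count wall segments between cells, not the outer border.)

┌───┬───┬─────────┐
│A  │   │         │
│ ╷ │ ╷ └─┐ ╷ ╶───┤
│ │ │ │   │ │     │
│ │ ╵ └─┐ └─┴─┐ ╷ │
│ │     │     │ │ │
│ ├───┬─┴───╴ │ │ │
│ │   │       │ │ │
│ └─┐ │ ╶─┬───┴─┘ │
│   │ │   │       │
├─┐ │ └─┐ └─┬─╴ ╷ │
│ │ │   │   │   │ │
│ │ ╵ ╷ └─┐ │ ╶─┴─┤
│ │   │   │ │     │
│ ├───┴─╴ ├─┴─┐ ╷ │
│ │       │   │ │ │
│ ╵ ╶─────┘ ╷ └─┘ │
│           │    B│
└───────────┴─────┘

Counting internal wall segments:
Total internal walls: 64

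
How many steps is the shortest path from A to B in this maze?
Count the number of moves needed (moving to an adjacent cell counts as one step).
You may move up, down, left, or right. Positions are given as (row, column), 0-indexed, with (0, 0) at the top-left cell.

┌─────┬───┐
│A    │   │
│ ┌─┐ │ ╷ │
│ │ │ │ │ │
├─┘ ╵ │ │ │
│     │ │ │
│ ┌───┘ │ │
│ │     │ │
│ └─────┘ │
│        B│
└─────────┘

Using BFS to find shortest path:
Start: (0, 0), End: (4, 4)
Path found:
(0,0) → (0,1) → (0,2) → (1,2) → (2,2) → (2,1) → (2,0) → (3,0) → (4,0) → (4,1) → (4,2) → (4,3) → (4,4)
Number of steps: 12

Solution:

┌─────┬───┐
│A → ↓│   │
│ ┌─┐ │ ╷ │
│ │ │↓│ │ │
├─┘ ╵ │ │ │
│↓ ← ↲│ │ │
│ ┌───┘ │ │
│↓│     │ │
│ └─────┘ │
│↳ → → → B│
└─────────┘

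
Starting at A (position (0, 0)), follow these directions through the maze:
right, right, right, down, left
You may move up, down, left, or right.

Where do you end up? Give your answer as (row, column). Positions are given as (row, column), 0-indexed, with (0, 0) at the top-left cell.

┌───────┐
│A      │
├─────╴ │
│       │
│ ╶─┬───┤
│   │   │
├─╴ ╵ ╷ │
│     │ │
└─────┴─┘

Following directions step by step:
Start: (0, 0)
  right: (0, 0) → (0, 1)
  right: (0, 1) → (0, 2)
  right: (0, 2) → (0, 3)
  down: (0, 3) → (1, 3)
  left: (1, 3) → (1, 2)
Final position: (1, 2)

Path taken:

┌───────┐
│A → → ↓│
├─────╴ │
│    B ↲│
│ ╶─┬───┤
│   │   │
├─╴ ╵ ╷ │
│     │ │
└─────┴─┘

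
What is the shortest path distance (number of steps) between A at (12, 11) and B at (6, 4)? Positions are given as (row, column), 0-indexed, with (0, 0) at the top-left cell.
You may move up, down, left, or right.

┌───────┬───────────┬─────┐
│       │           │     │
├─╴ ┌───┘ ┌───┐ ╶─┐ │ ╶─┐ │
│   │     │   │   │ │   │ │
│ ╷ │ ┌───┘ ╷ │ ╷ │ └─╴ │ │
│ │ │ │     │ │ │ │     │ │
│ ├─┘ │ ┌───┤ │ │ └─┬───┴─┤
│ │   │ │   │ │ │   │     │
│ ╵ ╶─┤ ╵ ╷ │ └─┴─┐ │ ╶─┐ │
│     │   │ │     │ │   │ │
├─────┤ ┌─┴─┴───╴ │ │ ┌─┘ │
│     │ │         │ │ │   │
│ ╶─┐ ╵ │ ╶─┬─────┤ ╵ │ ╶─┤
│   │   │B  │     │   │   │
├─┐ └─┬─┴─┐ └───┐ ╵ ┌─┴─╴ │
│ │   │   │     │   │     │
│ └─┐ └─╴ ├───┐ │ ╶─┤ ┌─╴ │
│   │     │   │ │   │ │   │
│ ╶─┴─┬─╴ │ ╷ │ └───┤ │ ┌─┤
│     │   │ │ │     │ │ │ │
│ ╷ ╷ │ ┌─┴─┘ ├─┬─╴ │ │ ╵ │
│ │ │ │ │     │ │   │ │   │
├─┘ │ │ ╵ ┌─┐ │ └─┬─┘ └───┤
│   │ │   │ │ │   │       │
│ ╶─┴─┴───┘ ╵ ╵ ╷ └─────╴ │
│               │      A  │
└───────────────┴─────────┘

Finding path from (12, 11) to (6, 4):
Path: (12,11) → (12,10) → (12,9) → (12,8) → (11,8) → (11,7) → (12,7) → (12,6) → (11,6) → (10,6) → (10,5) → (10,4) → (11,4) → (11,3) → (10,3) → (9,3) → (9,4) → (8,4) → (8,3) → (8,2) → (7,2) → (7,1) → (6,1) → (6,0) → (5,0) → (5,1) → (5,2) → (6,2) → (6,3) → (5,3) → (4,3) → (3,3) → (2,3) → (2,4) → (2,5) → (1,5) → (1,6) → (2,6) → (3,6) → (4,6) → (4,7) → (4,8) → (5,8) → (5,7) → (5,6) → (5,5) → (5,4) → (6,4)
Distance: 47 steps

Solution:

┌───────┬───────────┬─────┐
│       │           │     │
├─╴ ┌───┘ ┌───┐ ╶─┐ │ ╶─┐ │
│   │     │↱ ↓│   │ │   │ │
│ ╷ │ ┌───┘ ╷ │ ╷ │ └─╴ │ │
│ │ │ │↱ → ↑│↓│ │ │     │ │
│ ├─┘ │ ┌───┤ │ │ └─┬───┴─┤
│ │   │↑│   │↓│ │   │     │
│ ╵ ╶─┤ ╵ ╷ │ └─┴─┐ │ ╶─┐ │
│     │↑  │ │↳ → ↓│ │   │ │
├─────┤ ┌─┴─┴───╴ │ │ ┌─┘ │
│↱ → ↓│↑│↓ ← ← ← ↲│ │ │   │
│ ╶─┐ ╵ │ ╶─┬─────┤ ╵ │ ╶─┤
│↑ ↰│↳ ↑│B  │     │   │   │
├─┐ └─┬─┴─┐ └───┐ ╵ ┌─┴─╴ │
│ │↑ ↰│   │     │   │     │
│ └─┐ └─╴ ├───┐ │ ╶─┤ ┌─╴ │
│   │↑ ← ↰│   │ │   │ │   │
│ ╶─┴─┬─╴ │ ╷ │ └───┤ │ ┌─┤
│     │↱ ↑│ │ │     │ │ │ │
│ ╷ ╷ │ ┌─┴─┘ ├─┬─╴ │ │ ╵ │
│ │ │ │↑│↓ ← ↰│ │   │ │   │
├─┘ │ │ ╵ ┌─┐ │ └─┬─┘ └───┤
│   │ │↑ ↲│ │↑│↓ ↰│       │
│ ╶─┴─┴───┘ ╵ ╵ ╷ └─────╴ │
│            ↑ ↲│↑ ← ← A  │
└───────────────┴─────────┘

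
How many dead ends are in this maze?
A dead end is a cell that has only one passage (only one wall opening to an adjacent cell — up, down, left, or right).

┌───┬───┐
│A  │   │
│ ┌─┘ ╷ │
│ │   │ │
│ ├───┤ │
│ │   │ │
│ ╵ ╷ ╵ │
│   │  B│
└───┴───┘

Checking each cell for number of passages:

Dead ends found at positions:
  (0, 1)
  (1, 1)
Total dead ends: 2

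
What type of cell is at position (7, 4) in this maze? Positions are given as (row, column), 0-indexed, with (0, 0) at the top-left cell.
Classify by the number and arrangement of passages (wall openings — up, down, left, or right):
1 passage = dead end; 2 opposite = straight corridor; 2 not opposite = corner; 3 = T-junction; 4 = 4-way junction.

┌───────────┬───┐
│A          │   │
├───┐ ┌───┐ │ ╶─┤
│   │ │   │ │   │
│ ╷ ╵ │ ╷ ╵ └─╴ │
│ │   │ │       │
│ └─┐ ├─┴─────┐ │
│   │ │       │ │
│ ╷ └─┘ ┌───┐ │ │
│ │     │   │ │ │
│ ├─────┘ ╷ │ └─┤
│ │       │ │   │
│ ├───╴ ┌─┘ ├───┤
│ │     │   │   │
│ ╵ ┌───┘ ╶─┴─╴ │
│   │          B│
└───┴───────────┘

Checking cell at (7, 4):
Number of passages: 3
Cell type: T-junction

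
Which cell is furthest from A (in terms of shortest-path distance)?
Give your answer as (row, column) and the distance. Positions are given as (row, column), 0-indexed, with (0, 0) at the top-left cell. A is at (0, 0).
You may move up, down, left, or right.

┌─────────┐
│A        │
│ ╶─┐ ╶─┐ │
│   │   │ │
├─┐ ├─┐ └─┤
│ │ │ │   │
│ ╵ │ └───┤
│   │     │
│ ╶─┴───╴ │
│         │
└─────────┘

Computing BFS distances from A to all cells:
Furthest cell: (2, 2)
Distance: 14 steps

Path from A to the furthest cell:

┌─────────┐
│A        │
│ ╶─┐ ╶─┐ │
│↳ ↓│   │ │
├─┐ ├─┐ └─┤
│ │↓│B│   │
│ ╵ │ └───┤
│↓ ↲│↑ ← ↰│
│ ╶─┴───╴ │
│↳ → → → ↑│
└─────────┘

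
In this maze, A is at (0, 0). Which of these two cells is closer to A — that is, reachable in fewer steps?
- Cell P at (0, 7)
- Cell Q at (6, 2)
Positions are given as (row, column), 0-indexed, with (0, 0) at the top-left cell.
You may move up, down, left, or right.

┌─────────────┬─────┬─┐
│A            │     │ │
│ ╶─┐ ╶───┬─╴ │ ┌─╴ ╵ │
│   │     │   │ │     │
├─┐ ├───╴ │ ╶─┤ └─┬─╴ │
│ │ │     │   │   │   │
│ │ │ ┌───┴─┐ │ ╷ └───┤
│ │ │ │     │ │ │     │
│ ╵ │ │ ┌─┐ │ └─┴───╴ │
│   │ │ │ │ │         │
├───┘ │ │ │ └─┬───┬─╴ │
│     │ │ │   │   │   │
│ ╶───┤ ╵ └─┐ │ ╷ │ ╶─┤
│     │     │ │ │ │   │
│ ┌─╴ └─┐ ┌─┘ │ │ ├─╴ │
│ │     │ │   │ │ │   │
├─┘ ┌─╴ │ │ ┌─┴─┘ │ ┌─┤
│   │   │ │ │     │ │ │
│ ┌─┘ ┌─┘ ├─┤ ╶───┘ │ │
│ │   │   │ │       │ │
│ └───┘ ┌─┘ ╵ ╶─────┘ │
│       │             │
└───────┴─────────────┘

Shortest path A → P at (0, 7): 23 steps
Shortest path A → Q at (6, 2): 16 steps

Q is closer (16 steps vs 23 steps).

Path to P:

┌─────────────┬─────┬─┐
│A → → → → → ↓│P    │ │
│ ╶─┐ ╶───┬─╴ │ ┌─╴ ╵ │
│   │     │↓ ↲│↑│     │
├─┐ ├───╴ │ ╶─┤ └─┬─╴ │
│ │ │     │↳ ↓│↑ ↰│   │
│ │ │ ┌───┴─┐ │ ╷ └───┤
│ │ │ │     │↓│ │↑ ← ↰│
│ ╵ │ │ ┌─┐ │ └─┴───╴ │
│   │ │ │ │ │↳ → → → ↑│
├───┘ │ │ │ └─┬───┬─╴ │
│     │ │ │   │   │   │
│ ╶───┤ ╵ └─┐ │ ╷ │ ╶─┤
│     │     │ │ │ │   │
│ ┌─╴ └─┐ ┌─┘ │ │ ├─╴ │
│ │     │ │   │ │ │   │
├─┘ ┌─╴ │ │ ┌─┴─┘ │ ┌─┤
│   │   │ │ │     │ │ │
│ ┌─┘ ┌─┘ ├─┤ ╶───┘ │ │
│ │   │   │ │       │ │
│ └───┘ ┌─┘ ╵ ╶─────┘ │
│       │             │
└───────┴─────────────┘

Path to Q:

┌─────────────┬─────┬─┐
│A → ↓        │     │ │
│ ╶─┐ ╶───┬─╴ │ ┌─╴ ╵ │
│   │↳ → ↓│   │ │     │
├─┐ ├───╴ │ ╶─┤ └─┬─╴ │
│ │ │↓ ← ↲│   │   │   │
│ │ │ ┌───┴─┐ │ ╷ └───┤
│ │ │↓│     │ │ │     │
│ ╵ │ │ ┌─┐ │ └─┴───╴ │
│   │↓│ │ │ │         │
├───┘ │ │ │ └─┬───┬─╴ │
│↓ ← ↲│ │ │   │   │   │
│ ╶───┤ ╵ └─┐ │ ╷ │ ╶─┤
│↳ → Q│     │ │ │ │   │
│ ┌─╴ └─┐ ┌─┘ │ │ ├─╴ │
│ │     │ │   │ │ │   │
├─┘ ┌─╴ │ │ ┌─┴─┘ │ ┌─┤
│   │   │ │ │     │ │ │
│ ┌─┘ ┌─┘ ├─┤ ╶───┘ │ │
│ │   │   │ │       │ │
│ └───┘ ┌─┘ ╵ ╶─────┘ │
│       │             │
└───────┴─────────────┘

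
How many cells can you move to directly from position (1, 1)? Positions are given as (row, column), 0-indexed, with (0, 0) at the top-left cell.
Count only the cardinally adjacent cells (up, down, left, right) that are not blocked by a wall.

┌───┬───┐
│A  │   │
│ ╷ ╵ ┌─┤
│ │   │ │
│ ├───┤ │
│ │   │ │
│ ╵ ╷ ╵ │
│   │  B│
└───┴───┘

Checking passable neighbors of (1, 1):
Neighbors: (0, 1), (1, 2)
Count: 2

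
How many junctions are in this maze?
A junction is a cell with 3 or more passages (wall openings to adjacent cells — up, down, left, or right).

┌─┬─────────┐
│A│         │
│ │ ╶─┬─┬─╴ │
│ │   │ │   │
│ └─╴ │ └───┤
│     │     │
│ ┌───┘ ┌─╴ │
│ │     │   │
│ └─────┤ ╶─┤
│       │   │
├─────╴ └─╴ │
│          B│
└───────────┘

Checking each cell for number of passages:

Junctions found (3+ passages):
  (2, 0): 3 passages
  (2, 3): 3 passages
  (5, 3): 3 passages
Total junctions: 3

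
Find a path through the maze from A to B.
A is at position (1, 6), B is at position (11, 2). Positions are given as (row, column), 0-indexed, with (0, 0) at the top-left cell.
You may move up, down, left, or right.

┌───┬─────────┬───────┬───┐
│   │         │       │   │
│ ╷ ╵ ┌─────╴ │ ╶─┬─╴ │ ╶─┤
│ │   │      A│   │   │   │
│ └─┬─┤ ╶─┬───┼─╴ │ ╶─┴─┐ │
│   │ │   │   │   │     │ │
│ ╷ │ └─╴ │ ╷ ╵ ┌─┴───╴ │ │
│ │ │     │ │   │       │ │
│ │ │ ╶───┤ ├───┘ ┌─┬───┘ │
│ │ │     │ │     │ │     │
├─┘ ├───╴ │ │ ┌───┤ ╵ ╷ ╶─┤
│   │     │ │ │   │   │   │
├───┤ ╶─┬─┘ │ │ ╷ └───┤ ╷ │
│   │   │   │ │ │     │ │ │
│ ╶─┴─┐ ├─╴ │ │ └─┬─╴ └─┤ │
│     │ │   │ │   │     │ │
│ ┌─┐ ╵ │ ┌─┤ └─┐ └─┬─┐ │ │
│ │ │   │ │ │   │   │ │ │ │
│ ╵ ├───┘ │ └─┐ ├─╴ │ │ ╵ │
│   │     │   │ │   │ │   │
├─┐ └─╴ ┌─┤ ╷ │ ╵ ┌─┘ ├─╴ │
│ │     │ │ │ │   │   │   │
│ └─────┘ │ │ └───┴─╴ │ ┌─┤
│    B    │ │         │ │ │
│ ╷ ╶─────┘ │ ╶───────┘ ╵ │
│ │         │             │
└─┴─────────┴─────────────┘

Finding the shortest path from (1, 6) to (11, 2):
Path length: 108 steps
Directions: left → left → left → down → right → down → left → left → down → right → right → down → left → left → down → right → down → down → left → up → left → left → down → down → right → down → right → right → up → right → up → up → right → up → up → up → up → up → right → down → right → up → right → up → left → up → right → right → right → down → left → down → right → right → down → left → left → left → down → left → left → down → down → down → down → right → down → down → right → up → right → up → left → up → left → up → up → right → down → right → right → down → right → down → down → right → down → left → down → down → left → left → left → left → left → up → up → up → left → down → down → down → left → left → left → left → up → right

Solution:

┌───┬─────────┬───────┬───┐
│   │         │↱ → → ↓│   │
│ ╷ ╵ ┌─────╴ │ ╶─┬─╴ │ ╶─┤
│ │   │↓ ← ← A│↑ ↰│↓ ↲│   │
│ └─┬─┤ ╶─┬───┼─╴ │ ╶─┴─┐ │
│   │ │↳ ↓│↱ ↓│↱ ↑│↳ → ↓│ │
│ ╷ │ └─╴ │ ╷ ╵ ┌─┴───╴ │ │
│ │ │↓ ← ↲│↑│↳ ↑│↓ ← ← ↲│ │
│ │ │ ╶───┤ ├───┘ ┌─┬───┘ │
│ │ │↳ → ↓│↑│↓ ← ↲│ │     │
├─┘ ├───╴ │ │ ┌───┤ ╵ ╷ ╶─┤
│   │↓ ← ↲│↑│↓│↱ ↓│   │   │
├───┤ ╶─┬─┘ │ │ ╷ └───┤ ╷ │
│   │↳ ↓│  ↑│↓│↑│↳ → ↓│ │ │
│ ╶─┴─┐ ├─╴ │ │ └─┬─╴ └─┤ │
│↓ ← ↰│↓│↱ ↑│↓│↑ ↰│  ↳ ↓│ │
│ ┌─┐ ╵ │ ┌─┤ └─┐ └─┬─┐ │ │
│↓│ │↑ ↲│↑│ │↳ ↓│↑ ↰│ │↓│ │
│ ╵ ├───┘ │ └─┐ ├─╴ │ │ ╵ │
│↳ ↓│  ↱ ↑│↓ ↰│↓│↱ ↑│ │↳ ↓│
├─┐ └─╴ ┌─┤ ╷ │ ╵ ┌─┘ ├─╴ │
│ │↳ → ↑│ │↓│↑│↳ ↑│   │↓ ↲│
│ └─────┘ │ │ └───┴─╴ │ ┌─┤
│  ↱ B    │↓│↑        │↓│ │
│ ╷ ╶─────┘ │ ╶───────┘ ╵ │
│ │↑ ← ← ← ↲│↑ ← ← ← ← ↲  │
└─┴─────────┴─────────────┘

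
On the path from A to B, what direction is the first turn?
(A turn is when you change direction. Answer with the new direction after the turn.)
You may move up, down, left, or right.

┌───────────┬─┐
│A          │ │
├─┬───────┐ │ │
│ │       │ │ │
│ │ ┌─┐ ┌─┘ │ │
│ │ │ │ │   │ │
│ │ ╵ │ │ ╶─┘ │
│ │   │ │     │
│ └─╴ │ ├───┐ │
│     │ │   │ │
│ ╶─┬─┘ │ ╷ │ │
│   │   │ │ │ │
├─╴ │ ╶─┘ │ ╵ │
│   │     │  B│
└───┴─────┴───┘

Directions: right, right, right, right, right, down, down, left, down, right, right, down, down, down
First turn direction: down

Solution:

┌───────────┬─┐
│A → → → → ↓│ │
├─┬───────┐ │ │
│ │       │↓│ │
│ │ ┌─┐ ┌─┘ │ │
│ │ │ │ │↓ ↲│ │
│ │ ╵ │ │ ╶─┘ │
│ │   │ │↳ → ↓│
│ └─╴ │ ├───┐ │
│     │ │   │↓│
│ ╶─┬─┘ │ ╷ │ │
│   │   │ │ │↓│
├─╴ │ ╶─┘ │ ╵ │
│   │     │  B│
└───┴─────┴───┘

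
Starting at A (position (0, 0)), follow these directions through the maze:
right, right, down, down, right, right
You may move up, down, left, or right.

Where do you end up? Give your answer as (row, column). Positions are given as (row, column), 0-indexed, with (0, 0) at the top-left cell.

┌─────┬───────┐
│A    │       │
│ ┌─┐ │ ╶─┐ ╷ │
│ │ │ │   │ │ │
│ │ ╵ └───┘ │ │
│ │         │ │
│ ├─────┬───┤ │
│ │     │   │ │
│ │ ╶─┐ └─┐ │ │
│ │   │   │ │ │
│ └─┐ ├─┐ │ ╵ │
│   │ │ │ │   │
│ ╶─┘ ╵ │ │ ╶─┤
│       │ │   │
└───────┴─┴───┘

Following directions step by step:
Start: (0, 0)
  right: (0, 0) → (0, 1)
  right: (0, 1) → (0, 2)
  down: (0, 2) → (1, 2)
  down: (1, 2) → (2, 2)
  right: (2, 2) → (2, 3)
  right: (2, 3) → (2, 4)
Final position: (2, 4)

Path taken:

┌─────┬───────┐
│A → ↓│       │
│ ┌─┐ │ ╶─┐ ╷ │
│ │ │↓│   │ │ │
│ │ ╵ └───┘ │ │
│ │  ↳ → B  │ │
│ ├─────┬───┤ │
│ │     │   │ │
│ │ ╶─┐ └─┐ │ │
│ │   │   │ │ │
│ └─┐ ├─┐ │ ╵ │
│   │ │ │ │   │
│ ╶─┘ ╵ │ │ ╶─┤
│       │ │   │
└───────┴─┴───┘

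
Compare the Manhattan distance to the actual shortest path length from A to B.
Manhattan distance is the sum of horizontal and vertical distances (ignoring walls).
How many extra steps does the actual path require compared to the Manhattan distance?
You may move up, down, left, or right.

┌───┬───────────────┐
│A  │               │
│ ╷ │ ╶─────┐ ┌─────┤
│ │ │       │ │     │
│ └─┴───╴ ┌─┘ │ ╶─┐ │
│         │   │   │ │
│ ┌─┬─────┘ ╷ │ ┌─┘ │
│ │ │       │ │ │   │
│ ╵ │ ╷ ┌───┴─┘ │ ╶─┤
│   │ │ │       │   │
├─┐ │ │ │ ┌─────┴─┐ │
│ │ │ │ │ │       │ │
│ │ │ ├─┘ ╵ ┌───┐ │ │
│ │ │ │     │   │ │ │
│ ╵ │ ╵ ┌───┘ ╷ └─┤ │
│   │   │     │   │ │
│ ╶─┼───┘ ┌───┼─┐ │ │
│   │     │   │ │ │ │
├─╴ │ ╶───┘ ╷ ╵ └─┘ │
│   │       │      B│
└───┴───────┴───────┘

Manhattan distance: |9 - 0| + |9 - 0| = 18
Actual path length: 48
Extra steps: 48 - 18 = 30

Solution:

┌───┬───────────────┐
│A  │↱ → → → ↓      │
│ ╷ │ ╶─────┐ ┌─────┤
│↓│ │↑ ← ↰  │↓│↱ → ↓│
│ └─┴───╴ ┌─┘ │ ╶─┐ │
│↳ → → → ↑│↓ ↲│↑  │↓│
│ ┌─┬─────┘ ╷ │ ┌─┘ │
│ │ │↓ ← ← ↲│ │↑│↓ ↲│
│ ╵ │ ╷ ┌───┴─┘ │ ╶─┤
│   │↓│ │↱ → → ↑│↳ ↓│
├─┐ │ │ │ ┌─────┴─┐ │
│ │ │↓│ │↑│       │↓│
│ │ │ ├─┘ ╵ ┌───┐ │ │
│ │ │↓│↱ ↑  │   │ │↓│
│ ╵ │ ╵ ┌───┘ ╷ └─┤ │
│   │↳ ↑│     │   │↓│
│ ╶─┼───┘ ┌───┼─┐ │ │
│   │     │   │ │ │↓│
├─╴ │ ╶───┘ ╷ ╵ └─┘ │
│   │       │      B│
└───┴───────┴───────┘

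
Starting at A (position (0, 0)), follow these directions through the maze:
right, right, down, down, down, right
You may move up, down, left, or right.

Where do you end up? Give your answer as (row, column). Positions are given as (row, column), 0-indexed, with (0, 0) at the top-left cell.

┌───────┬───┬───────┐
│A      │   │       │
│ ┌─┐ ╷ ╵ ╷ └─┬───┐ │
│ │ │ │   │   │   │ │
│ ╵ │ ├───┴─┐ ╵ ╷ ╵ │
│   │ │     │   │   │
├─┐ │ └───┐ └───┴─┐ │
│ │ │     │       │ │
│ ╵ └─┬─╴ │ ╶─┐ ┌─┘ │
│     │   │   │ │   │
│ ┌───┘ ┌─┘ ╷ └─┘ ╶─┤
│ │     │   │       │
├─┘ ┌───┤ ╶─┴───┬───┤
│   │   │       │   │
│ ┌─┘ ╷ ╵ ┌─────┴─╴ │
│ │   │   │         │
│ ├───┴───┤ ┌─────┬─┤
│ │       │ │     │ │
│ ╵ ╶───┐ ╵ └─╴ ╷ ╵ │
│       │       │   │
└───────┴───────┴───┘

Following directions step by step:
Start: (0, 0)
  right: (0, 0) → (0, 1)
  right: (0, 1) → (0, 2)
  down: (0, 2) → (1, 2)
  down: (1, 2) → (2, 2)
  down: (2, 2) → (3, 2)
  right: (3, 2) → (3, 3)
Final position: (3, 3)

Path taken:

┌───────┬───┬───────┐
│A → ↓  │   │       │
│ ┌─┐ ╷ ╵ ╷ └─┬───┐ │
│ │ │↓│   │   │   │ │
│ ╵ │ ├───┴─┐ ╵ ╷ ╵ │
│   │↓│     │   │   │
├─┐ │ └───┐ └───┴─┐ │
│ │ │↳ B  │       │ │
│ ╵ └─┬─╴ │ ╶─┐ ┌─┘ │
│     │   │   │ │   │
│ ┌───┘ ┌─┘ ╷ └─┘ ╶─┤
│ │     │   │       │
├─┘ ┌───┤ ╶─┴───┬───┤
│   │   │       │   │
│ ┌─┘ ╷ ╵ ┌─────┴─╴ │
│ │   │   │         │
│ ├───┴───┤ ┌─────┬─┤
│ │       │ │     │ │
│ ╵ ╶───┐ ╵ └─╴ ╷ ╵ │
│       │       │   │
└───────┴───────┴───┘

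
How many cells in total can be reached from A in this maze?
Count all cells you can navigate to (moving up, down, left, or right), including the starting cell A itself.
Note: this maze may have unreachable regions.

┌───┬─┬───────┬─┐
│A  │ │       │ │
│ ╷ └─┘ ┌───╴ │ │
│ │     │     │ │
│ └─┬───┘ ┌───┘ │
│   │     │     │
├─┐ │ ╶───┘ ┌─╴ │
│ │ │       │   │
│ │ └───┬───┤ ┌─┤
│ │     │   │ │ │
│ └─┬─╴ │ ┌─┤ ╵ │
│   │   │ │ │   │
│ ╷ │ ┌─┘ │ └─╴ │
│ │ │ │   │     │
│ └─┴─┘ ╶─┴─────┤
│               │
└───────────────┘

Using BFS/flood-fill to find all reachable cells from A:
Maze size: 8 × 8 = 64 total cells
20 cell(s) are walled off and cannot be reached from A.
Reachable cells: 44

Reachable region (· marks reachable cells):

┌───┬─┬───────┬─┐
│A ·│ │· · · ·│·│
│ ╷ └─┘ ┌───╴ │ │
│·│· · ·│· · ·│·│
│ └─┬───┘ ┌───┘ │
│· ·│· · ·│· · ·│
├─┐ │ ╶───┘ ┌─╴ │
│ │·│· · · ·│· ·│
│ │ └───┬───┤ ┌─┤
│ │· · ·│   │·│·│
│ └─┬─╴ │ ┌─┤ ╵ │
│   │· ·│ │·│· ·│
│ ╷ │ ┌─┘ │ └─╴ │
│ │ │·│   │· · ·│
│ └─┴─┘ ╶─┴─────┤
│               │
└───────────────┘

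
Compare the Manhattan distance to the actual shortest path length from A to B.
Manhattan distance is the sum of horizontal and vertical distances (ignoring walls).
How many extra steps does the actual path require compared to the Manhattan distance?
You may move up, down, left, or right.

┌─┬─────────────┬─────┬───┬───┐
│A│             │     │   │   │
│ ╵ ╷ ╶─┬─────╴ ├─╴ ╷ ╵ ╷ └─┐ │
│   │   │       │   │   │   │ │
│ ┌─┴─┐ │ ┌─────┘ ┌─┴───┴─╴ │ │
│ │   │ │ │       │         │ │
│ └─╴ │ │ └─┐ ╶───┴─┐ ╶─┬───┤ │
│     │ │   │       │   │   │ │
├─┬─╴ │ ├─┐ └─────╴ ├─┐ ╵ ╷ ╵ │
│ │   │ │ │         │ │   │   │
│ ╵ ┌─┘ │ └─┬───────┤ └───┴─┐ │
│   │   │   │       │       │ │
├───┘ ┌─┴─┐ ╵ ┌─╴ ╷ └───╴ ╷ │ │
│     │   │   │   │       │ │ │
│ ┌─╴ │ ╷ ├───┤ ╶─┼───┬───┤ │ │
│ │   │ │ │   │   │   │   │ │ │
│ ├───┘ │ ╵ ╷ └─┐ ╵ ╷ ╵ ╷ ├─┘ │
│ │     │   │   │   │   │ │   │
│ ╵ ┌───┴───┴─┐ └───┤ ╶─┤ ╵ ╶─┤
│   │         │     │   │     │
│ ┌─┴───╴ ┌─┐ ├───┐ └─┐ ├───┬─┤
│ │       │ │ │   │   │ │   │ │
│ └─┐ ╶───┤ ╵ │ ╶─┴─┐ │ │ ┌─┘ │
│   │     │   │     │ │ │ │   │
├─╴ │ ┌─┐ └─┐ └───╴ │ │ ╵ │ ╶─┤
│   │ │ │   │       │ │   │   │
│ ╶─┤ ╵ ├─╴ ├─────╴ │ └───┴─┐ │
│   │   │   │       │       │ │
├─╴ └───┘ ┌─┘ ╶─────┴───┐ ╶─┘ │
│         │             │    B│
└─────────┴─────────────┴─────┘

Manhattan distance: |14 - 0| + |14 - 0| = 28
Actual path length: 44
Extra steps: 44 - 28 = 16

Solution:

┌─┬─────────────┬─────┬───┬───┐
│A│↱ ↓          │     │   │   │
│ ╵ ╷ ╶─┬─────╴ ├─╴ ╷ ╵ ╷ └─┐ │
│↳ ↑│↳ ↓│       │   │   │   │ │
│ ┌─┴─┐ │ ┌─────┘ ┌─┴───┴─╴ │ │
│ │   │↓│ │       │         │ │
│ └─╴ │ │ └─┐ ╶───┴─┐ ╶─┬───┤ │
│     │↓│   │       │   │   │ │
├─┬─╴ │ ├─┐ └─────╴ ├─┐ ╵ ╷ ╵ │
│ │   │↓│ │         │ │   │   │
│ ╵ ┌─┘ │ └─┬───────┤ └───┴─┐ │
│   │↓ ↲│   │       │       │ │
├───┘ ┌─┴─┐ ╵ ┌─╴ ╷ └───╴ ╷ │ │
│↓ ← ↲│↱ ↓│   │   │       │ │ │
│ ┌─╴ │ ╷ ├───┤ ╶─┼───┬───┤ │ │
│↓│   │↑│↓│↱ ↓│   │   │   │ │ │
│ ├───┘ │ ╵ ╷ └─┐ ╵ ╷ ╵ ╷ ├─┘ │
│↓│↱ → ↑│↳ ↑│↳ ↓│   │   │ │   │
│ ╵ ┌───┴───┴─┐ └───┤ ╶─┤ ╵ ╶─┤
│↳ ↑│         │↳ → ↓│   │     │
│ ┌─┴───╴ ┌─┐ ├───┐ └─┐ ├───┬─┤
│ │       │ │ │   │↳ ↓│ │   │ │
│ └─┐ ╶───┤ ╵ │ ╶─┴─┐ │ │ ┌─┘ │
│   │     │   │     │↓│ │ │   │
├─╴ │ ┌─┐ └─┐ └───╴ │ │ ╵ │ ╶─┤
│   │ │ │   │       │↓│   │   │
│ ╶─┤ ╵ ├─╴ ├─────╴ │ └───┴─┐ │
│   │   │   │       │↳ → ↓  │ │
├─╴ └───┘ ┌─┘ ╶─────┴───┐ ╶─┘ │
│         │             │↳ → B│
└─────────┴─────────────┴─────┘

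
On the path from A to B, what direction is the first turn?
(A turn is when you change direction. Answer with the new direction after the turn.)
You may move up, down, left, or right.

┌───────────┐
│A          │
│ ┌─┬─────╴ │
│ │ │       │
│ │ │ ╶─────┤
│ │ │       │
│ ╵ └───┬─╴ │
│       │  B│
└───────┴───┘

Directions: right, right, right, right, right, down, left, left, left, down, right, right, right, down
First turn direction: down

Solution:

┌───────────┐
│A → → → → ↓│
│ ┌─┬─────╴ │
│ │ │↓ ← ← ↲│
│ │ │ ╶─────┤
│ │ │↳ → → ↓│
│ ╵ └───┬─╴ │
│       │  B│
└───────┴───┘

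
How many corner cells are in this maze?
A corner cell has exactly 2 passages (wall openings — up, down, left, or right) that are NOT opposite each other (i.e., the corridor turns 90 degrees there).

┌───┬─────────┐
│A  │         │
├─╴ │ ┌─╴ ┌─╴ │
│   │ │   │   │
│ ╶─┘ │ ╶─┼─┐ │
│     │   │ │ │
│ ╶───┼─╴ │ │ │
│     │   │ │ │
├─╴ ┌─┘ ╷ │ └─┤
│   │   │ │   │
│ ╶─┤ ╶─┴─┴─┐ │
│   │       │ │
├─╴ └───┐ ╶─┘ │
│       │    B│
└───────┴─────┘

Counting corner cells (2 non-opposite passages):
Total corners: 23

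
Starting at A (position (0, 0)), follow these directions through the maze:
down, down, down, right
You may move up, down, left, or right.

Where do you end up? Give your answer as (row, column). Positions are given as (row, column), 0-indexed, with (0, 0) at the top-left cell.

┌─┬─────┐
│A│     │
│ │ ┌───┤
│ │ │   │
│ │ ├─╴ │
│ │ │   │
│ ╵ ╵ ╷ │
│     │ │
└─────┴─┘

Following directions step by step:
Start: (0, 0)
  down: (0, 0) → (1, 0)
  down: (1, 0) → (2, 0)
  down: (2, 0) → (3, 0)
  right: (3, 0) → (3, 1)
Final position: (3, 1)

Path taken:

┌─┬─────┐
│A│     │
│ │ ┌───┤
│↓│ │   │
│ │ ├─╴ │
│↓│ │   │
│ ╵ ╵ ╷ │
│↳ B  │ │
└─────┴─┘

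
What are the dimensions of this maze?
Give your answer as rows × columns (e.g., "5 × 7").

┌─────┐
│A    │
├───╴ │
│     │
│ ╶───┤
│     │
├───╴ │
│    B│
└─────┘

Counting the maze dimensions:
Rows (vertical): 4
Columns (horizontal): 3
Dimensions: 4 × 3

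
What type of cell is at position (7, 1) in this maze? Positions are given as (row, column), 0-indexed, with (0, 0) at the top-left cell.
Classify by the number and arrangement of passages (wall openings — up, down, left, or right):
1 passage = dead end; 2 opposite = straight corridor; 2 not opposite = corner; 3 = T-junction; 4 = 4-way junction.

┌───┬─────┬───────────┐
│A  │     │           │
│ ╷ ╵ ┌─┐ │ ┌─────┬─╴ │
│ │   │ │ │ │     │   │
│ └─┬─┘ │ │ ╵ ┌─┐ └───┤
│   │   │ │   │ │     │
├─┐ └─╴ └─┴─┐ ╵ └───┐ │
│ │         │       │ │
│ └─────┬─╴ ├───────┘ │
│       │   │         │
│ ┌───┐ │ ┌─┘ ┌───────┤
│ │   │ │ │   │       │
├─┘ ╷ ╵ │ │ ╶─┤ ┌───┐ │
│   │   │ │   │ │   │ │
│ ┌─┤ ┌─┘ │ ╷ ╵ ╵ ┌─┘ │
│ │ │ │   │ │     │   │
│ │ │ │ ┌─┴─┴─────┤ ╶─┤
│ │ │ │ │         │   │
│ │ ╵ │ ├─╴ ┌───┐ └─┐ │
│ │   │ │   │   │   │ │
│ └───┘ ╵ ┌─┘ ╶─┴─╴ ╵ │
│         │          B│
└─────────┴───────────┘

Checking cell at (7, 1):
Number of passages: 1
Cell type: dead end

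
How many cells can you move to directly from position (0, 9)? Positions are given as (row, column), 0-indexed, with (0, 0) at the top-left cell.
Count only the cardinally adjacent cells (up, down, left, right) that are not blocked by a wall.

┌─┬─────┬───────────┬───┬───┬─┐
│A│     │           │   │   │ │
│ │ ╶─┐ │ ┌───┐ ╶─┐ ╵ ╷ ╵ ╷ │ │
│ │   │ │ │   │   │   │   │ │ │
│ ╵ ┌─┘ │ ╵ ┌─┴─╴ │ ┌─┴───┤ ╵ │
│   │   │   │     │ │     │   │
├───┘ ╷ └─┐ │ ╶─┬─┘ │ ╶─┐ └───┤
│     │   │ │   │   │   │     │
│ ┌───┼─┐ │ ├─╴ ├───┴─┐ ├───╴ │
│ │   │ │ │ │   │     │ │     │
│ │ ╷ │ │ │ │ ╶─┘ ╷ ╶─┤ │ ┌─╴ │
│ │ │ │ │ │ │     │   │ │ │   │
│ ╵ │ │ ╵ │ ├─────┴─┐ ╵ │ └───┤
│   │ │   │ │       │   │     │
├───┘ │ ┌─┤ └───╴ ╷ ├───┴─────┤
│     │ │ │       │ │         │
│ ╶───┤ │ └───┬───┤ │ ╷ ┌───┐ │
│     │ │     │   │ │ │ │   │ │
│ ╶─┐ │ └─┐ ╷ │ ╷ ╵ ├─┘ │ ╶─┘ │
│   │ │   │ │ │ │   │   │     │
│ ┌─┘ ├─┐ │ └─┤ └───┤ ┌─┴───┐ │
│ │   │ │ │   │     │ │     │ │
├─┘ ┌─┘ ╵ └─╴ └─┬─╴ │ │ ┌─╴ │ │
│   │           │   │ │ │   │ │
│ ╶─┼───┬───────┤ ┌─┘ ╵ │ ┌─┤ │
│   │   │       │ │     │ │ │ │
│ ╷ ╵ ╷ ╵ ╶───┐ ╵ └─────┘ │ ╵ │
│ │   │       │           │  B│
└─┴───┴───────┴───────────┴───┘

Checking passable neighbors of (0, 9):
Neighbors: (1, 9), (0, 8)
Count: 2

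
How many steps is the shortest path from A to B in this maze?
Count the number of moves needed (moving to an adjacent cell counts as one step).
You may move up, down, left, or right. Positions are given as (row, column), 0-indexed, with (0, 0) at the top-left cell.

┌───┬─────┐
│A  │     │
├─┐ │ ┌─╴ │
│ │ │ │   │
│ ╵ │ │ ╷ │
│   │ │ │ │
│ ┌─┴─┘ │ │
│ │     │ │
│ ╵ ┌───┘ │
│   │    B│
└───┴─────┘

Using BFS to find shortest path:
Start: (0, 0), End: (4, 4)
Path found:
(0,0) → (0,1) → (1,1) → (2,1) → (2,0) → (3,0) → (4,0) → (4,1) → (3,1) → (3,2) → (3,3) → (2,3) → (1,3) → (1,4) → (2,4) → (3,4) → (4,4)
Number of steps: 16

Solution:

┌───┬─────┐
│A ↓│     │
├─┐ │ ┌─╴ │
│ │↓│ │↱ ↓│
│ ╵ │ │ ╷ │
│↓ ↲│ │↑│↓│
│ ┌─┴─┘ │ │
│↓│↱ → ↑│↓│
│ ╵ ┌───┘ │
│↳ ↑│    B│
└───┴─────┘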